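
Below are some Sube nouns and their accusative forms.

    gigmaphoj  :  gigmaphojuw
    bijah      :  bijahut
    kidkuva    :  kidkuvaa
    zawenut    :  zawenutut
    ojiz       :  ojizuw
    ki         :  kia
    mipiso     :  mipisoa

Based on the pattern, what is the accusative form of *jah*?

jahut

The alternation tracks the final sound of the stem — -ut when the stem ends in a voiceless consonant (*bijah*, *zawenut*); -uw when the stem ends in a voiced consonant (*gigmaphoj*, *ojiz*); -a when the stem ends in a vowel (*kidkuva*, *ki*, *mipiso*).
*jah*: final sound = /h/, a voiceless consonant → -ut → *jahut*.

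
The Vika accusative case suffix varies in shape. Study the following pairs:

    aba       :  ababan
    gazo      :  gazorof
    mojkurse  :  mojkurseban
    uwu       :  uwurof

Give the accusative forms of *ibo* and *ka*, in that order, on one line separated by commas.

Looking at the last vowel of each stem: -rof when the last vowel of the stem is a rounded vowel (*gazo*, *uwu*); -ban when the last vowel of the stem is an unrounded vowel (*aba*, *mojkurse*).
The last vowel of *ibo* is /o/, which is a rounded vowel, so the suffix is -rof, giving *iborof*.
The last vowel of *ka* is /a/, which is an unrounded vowel, so the suffix is -ban, giving *kaban*.

iborof, kaban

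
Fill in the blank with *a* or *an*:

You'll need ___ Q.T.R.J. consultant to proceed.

a

The indefinite article is chosen by the initial *sound* of the following word, not its spelling.
The initialism *Q.T.R.J.* is read letter by letter; the first letter, Q, is pronounced /kjuː/, which begins with a consonant sound.
So the article is *a*: You'll need a Q.T.R.J. consultant to proceed.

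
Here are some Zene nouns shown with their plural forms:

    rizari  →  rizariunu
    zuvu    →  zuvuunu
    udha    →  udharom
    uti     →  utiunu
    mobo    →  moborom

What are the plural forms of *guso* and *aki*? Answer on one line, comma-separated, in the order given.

The pattern is height harmony: -unu when the last vowel of the stem is a high vowel (*rizari*, *zuvu*, *uti*); -rom when the last vowel of the stem is a non-high vowel (*udha*, *mobo*).
The last vowel of *guso* is /o/, which is a non-high vowel, so the suffix is -rom, giving *gusorom*.
The last vowel of *aki* is /i/, which is a high vowel, so the suffix is -unu, giving *akiunu*.

gusorom, akiunu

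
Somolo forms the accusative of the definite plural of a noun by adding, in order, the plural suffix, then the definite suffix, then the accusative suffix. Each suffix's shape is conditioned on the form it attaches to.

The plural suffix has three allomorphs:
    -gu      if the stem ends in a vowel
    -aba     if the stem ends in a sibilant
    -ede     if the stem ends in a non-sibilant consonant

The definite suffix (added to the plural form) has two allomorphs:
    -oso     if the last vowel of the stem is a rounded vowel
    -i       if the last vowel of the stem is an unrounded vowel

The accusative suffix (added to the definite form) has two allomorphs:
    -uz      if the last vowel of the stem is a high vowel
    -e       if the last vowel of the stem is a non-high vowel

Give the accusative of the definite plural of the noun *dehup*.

*dehup* — final sound /p/ (a non-sibilant consonant) → -ede → *dehupede*.
Since the last vowel of the plural form *dehupede* is /e/ (an unrounded vowel), it takes -i, giving *dehupedei*.
The last vowel of the definite form *dehupedei* is /i/, which is a high vowel, so the accusative suffix is -uz, giving *dehupedeiuz*.

dehupedeiuz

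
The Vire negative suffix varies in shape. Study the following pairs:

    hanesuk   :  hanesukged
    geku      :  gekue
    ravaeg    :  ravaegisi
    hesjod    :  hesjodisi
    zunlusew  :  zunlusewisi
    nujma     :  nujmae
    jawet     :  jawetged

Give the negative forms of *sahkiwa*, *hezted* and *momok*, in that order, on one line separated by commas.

Looking at the final sound of each stem: -ged when the stem ends in a voiceless consonant (*hanesuk*, *jawet*); -isi when the stem ends in a voiced consonant (*ravaeg*, *hesjod*, *zunlusew*); -e when the stem ends in a vowel (*geku*, *nujma*).
*sahkiwa* — final sound /a/ (a vowel) → -e → *sahkiwae*.
*hezted*: final sound = /d/, a voiced consonant → -isi → *heztedisi*.
Since the final sound of *momok* is /k/ (a voiceless consonant), it takes -ged, giving *momokged*.

sahkiwae, heztedisi, momokged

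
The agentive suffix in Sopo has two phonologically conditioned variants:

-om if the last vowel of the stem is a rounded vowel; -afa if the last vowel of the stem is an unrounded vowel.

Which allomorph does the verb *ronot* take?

Since the last vowel of *ronot* is /o/ (a rounded vowel), it takes -om.

-om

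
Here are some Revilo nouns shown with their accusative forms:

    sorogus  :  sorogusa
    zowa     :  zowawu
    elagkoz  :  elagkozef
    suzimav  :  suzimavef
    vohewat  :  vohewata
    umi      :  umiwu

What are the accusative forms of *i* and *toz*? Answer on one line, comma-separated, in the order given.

iwu, tozef

Looking at the final sound of each stem: -a when the stem ends in a voiceless consonant (*sorogus*, *vohewat*); -ef when the stem ends in a voiced consonant (*elagkoz*, *suzimav*); -wu when the stem ends in a vowel (*zowa*, *umi*).
*i*: final sound = /i/, a vowel → -wu → *iwu*.
The final sound of *toz* is /z/, which is a voiced consonant, so the suffix is -ef, giving *tozef*.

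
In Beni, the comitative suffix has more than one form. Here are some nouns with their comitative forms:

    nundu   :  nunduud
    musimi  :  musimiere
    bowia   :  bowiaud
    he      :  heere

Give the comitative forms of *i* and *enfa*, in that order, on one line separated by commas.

The alternation tracks the last vowel of the stem — -ere when the last vowel of the stem is a front vowel (*musimi*, *he*); -ud when the last vowel of the stem is a back vowel (*nundu*, *bowia*).
Since the last vowel of *i* is /i/ (a front vowel), it takes -ere, giving *iere*.
*enfa*: last vowel = /a/, a back vowel → -ud → *enfaud*.

iere, enfaud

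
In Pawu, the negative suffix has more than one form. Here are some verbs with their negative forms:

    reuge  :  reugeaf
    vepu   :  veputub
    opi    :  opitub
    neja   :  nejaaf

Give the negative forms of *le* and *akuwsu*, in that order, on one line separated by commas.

Looking at the last vowel of each stem: -tub when the last vowel of the stem is a high vowel (*vepu*, *opi*); -af when the last vowel of the stem is a non-high vowel (*reuge*, *neja*).
Since the last vowel of *le* is /e/ (a non-high vowel), it takes -af, giving *leaf*.
The last vowel of *akuwsu* is /u/, which is a high vowel, so the suffix is -tub, giving *akuwsutub*.

leaf, akuwsutub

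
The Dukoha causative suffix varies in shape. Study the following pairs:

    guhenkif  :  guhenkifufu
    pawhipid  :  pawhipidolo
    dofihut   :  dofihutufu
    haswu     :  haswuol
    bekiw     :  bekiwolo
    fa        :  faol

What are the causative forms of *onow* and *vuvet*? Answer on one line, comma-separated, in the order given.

The suffix is conditioned by the final sound: -ufu when the stem ends in a voiceless consonant (*guhenkif*, *dofihut*); -olo when the stem ends in a voiced consonant (*pawhipid*, *bekiw*); -ol when the stem ends in a vowel (*haswu*, *fa*).
*onow* — final sound /w/ (a voiced consonant) → -olo → *onowolo*.
*vuvet* — final sound /t/ (a voiceless consonant) → -ufu → *vuvetufu*.

onowolo, vuvetufu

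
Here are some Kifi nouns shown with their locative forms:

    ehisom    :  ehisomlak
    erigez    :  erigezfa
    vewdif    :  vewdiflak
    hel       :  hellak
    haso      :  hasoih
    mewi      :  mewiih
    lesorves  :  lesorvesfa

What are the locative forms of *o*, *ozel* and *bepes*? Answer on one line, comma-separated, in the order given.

oih, ozellak, bepesfa

The pattern is sibilance of the final sound: -fa when the stem ends in a sibilant (*erigez*, *lesorves*); -lak when the stem ends in a non-sibilant consonant (*ehisom*, *vewdif*, *hel*); -ih when the stem ends in a vowel (*haso*, *mewi*).
*o* — final sound /o/ (a vowel) → -ih → *oih*.
Since the final sound of *ozel* is /l/ (a non-sibilant consonant), it takes -lak, giving *ozellak*.
The final sound of *bepes* is /s/, which is a sibilant, so the suffix is -fa, giving *bepesfa*.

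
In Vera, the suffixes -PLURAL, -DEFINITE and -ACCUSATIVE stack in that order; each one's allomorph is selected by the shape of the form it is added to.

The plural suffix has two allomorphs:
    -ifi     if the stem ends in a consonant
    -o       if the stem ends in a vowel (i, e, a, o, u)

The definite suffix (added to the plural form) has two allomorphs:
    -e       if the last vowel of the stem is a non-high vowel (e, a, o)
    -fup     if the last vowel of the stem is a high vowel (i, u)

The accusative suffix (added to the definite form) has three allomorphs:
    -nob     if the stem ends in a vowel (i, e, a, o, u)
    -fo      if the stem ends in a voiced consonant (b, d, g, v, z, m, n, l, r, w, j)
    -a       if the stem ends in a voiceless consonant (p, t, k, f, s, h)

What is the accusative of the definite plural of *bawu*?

bawuoenob

Since the final sound of *bawu* is /u/ (a vowel), it takes -o, giving *bawuo*.
The last vowel of the plural form *bawuo* is /o/, which is a non-high vowel, so the definite suffix is -e, giving *bawuoe*.
Since the final sound of the definite form *bawuoe* is /e/ (a vowel), it takes -nob, giving *bawuoenob*.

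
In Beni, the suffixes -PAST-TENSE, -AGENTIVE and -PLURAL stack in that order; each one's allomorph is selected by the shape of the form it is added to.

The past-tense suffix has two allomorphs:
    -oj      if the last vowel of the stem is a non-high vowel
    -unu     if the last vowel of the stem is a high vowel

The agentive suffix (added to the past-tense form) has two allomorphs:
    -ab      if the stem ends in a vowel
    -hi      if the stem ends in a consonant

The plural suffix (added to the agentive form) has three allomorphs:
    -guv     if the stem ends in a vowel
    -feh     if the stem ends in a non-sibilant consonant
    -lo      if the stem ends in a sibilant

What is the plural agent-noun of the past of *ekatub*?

ekatubunuabfeh

*ekatub* — last vowel /u/ (a high vowel) → -unu → *ekatubunu*.
The final sound of the past-tense form *ekatubunu* is /u/, which is a vowel, so the agentive suffix is -ab, giving *ekatubunuab*.
The agentive form *ekatubunuab* — final sound /b/ (a non-sibilant consonant) → -feh → *ekatubunuabfeh*.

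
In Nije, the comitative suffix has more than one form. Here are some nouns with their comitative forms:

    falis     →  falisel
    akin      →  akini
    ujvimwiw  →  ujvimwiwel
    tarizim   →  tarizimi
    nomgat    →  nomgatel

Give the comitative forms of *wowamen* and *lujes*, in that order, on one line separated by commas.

The alternation tracks the final consonant of the stem — -i when the stem ends in a nasal (*akin*, *tarizim*); -el when the stem ends in a non-nasal consonant (*falis*, *ujvimwiw*, *nomgat*).
The final consonant of *wowamen* is /n/, which is a nasal, so the suffix is -i, giving *wowameni*.
*lujes* — final consonant /s/ (non-nasal) → -el → *lujesel*.

wowameni, lujesel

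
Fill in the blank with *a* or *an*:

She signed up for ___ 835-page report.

an

The indefinite article is chosen by the initial *sound* of the following word, not its spelling.
The number *835* is spoken "eight hundred …", beginning with /eɪt/ — a vowel sound.
So the article is *an*: She signed up for an 835-page report.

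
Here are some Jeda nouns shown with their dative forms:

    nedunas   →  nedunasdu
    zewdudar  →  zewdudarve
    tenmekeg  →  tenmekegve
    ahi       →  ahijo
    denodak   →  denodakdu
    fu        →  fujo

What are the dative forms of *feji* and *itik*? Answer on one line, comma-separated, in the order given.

fejijo, itikdu

The alternation tracks the final sound of the stem — -du when the stem ends in a voiceless consonant (*nedunas*, *denodak*); -ve when the stem ends in a voiced consonant (*zewdudar*, *tenmekeg*); -jo when the stem ends in a vowel (*ahi*, *fu*).
Since the final sound of *feji* is /i/ (a vowel), it takes -jo, giving *fejijo*.
Since the final sound of *itik* is /k/ (a voiceless consonant), it takes -du, giving *itikdu*.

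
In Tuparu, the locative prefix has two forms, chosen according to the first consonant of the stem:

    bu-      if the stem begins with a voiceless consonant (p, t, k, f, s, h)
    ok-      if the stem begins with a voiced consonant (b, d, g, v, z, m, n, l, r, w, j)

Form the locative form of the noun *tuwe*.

butuwe

*tuwe* — first consonant /t/ (voiceless) → bu- → *butuwe*.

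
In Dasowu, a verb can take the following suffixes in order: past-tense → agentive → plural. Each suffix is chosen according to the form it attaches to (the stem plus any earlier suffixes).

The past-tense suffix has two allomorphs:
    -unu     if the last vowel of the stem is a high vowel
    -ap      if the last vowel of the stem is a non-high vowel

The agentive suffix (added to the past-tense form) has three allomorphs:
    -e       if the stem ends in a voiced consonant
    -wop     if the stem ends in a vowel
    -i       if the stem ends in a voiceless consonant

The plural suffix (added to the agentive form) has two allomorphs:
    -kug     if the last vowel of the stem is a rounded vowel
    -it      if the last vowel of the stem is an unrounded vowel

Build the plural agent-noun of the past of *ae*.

The last vowel of *ae* is /e/, which is a non-high vowel, so the past-tense suffix is -ap, giving *aeap*.
The past-tense form *aeap* — final sound /p/ (a voiceless consonant) → -i → *aeapi*.
The last vowel of the agentive form *aeapi* is /i/, which is an unrounded vowel, so the plural suffix is -it, giving *aeapiit*.

aeapiit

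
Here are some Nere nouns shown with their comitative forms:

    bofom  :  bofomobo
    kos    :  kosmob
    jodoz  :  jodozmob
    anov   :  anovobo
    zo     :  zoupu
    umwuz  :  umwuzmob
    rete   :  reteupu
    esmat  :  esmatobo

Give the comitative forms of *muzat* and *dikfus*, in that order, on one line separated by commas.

Looking at the final sound of each stem: -mob when the stem ends in a sibilant (*kos*, *jodoz*, *umwuz*); -obo when the stem ends in a non-sibilant consonant (*bofom*, *anov*, *esmat*); -upu when the stem ends in a vowel (*zo*, *rete*).
*muzat*: final sound = /t/, a non-sibilant consonant → -obo → *muzatobo*.
The final sound of *dikfus* is /s/, which is a sibilant, so the suffix is -mob, giving *dikfusmob*.

muzatobo, dikfusmob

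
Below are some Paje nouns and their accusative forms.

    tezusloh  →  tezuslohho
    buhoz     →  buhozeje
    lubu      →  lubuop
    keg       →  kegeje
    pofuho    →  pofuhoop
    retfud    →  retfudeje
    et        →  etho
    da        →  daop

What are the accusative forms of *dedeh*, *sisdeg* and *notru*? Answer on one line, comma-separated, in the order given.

dedehho, sisdegeje, notruop

Looking at the final sound of each stem: -ho when the stem ends in a voiceless consonant (*tezusloh*, *et*); -eje when the stem ends in a voiced consonant (*buhoz*, *keg*, *retfud*); -op when the stem ends in a vowel (*lubu*, *pofuho*, *da*).
Since the final sound of *dedeh* is /h/ (a voiceless consonant), it takes -ho, giving *dedehho*.
The final sound of *sisdeg* is /g/, which is a voiced consonant, so the suffix is -eje, giving *sisdegeje*.
*notru*: final sound = /u/, a vowel → -op → *notruop*.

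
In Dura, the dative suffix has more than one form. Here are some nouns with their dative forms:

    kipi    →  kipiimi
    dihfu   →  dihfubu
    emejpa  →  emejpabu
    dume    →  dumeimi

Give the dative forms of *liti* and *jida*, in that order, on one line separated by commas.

litiimi, jidabu

Looking at the last vowel of each stem: -imi when the last vowel of the stem is a front vowel (*kipi*, *dume*); -bu when the last vowel of the stem is a back vowel (*dihfu*, *emejpa*).
The last vowel of *liti* is /i/, which is a front vowel, so the suffix is -imi, giving *litiimi*.
Since the last vowel of *jida* is /a/ (a back vowel), it takes -bu, giving *jidabu*.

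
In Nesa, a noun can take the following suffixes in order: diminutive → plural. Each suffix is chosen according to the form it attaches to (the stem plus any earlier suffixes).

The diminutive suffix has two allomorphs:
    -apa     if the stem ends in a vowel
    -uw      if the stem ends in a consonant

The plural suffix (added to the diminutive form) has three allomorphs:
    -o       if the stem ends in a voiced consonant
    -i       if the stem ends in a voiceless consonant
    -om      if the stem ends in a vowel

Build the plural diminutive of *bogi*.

bogiapaom

*bogi* — final sound /i/ (a vowel) → -apa → *bogiapa*.
The diminutive form *bogiapa*: final sound = /a/, a vowel → -om → *bogiapaom*.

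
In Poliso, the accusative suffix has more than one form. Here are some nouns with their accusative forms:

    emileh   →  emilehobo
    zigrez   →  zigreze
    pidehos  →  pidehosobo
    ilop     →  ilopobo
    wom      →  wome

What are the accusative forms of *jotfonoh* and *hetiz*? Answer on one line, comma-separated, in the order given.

jotfonohobo, hetize

The pattern is voicing of the final consonant: -obo when the stem ends in a voiceless consonant (*emileh*, *pidehos*, *ilop*); -e when the stem ends in a voiced consonant (*zigrez*, *wom*).
Since the final consonant of *jotfonoh* is /h/ (voiceless), it takes -obo, giving *jotfonohobo*.
*hetiz* — final consonant /z/ (voiced) → -e → *hetize*.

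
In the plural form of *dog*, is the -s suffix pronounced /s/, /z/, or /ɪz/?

/z/

The stem *dog* ends in a voiced non-sibilant sound.
The plural suffix surfaces as /ɪz/ after sibilants, /s/ after other voiceless consonants, and /z/ after other voiced sounds.
So the plural -s on *dog* is pronounced /z/.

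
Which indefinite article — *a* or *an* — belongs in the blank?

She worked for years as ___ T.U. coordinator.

The indefinite article is chosen by the initial *sound* of the following word, not its spelling.
The initialism *T.U.* is read letter by letter; the first letter, T, is pronounced /tiː/, which begins with a consonant sound.
So the article is *a*: She worked for years as a T.U. coordinator.

a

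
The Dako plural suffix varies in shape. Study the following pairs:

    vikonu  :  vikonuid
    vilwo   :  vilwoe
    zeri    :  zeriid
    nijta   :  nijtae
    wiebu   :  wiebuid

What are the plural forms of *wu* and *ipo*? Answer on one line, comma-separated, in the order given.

The pattern is height harmony: -id when the last vowel of the stem is a high vowel (*vikonu*, *zeri*, *wiebu*); -e when the last vowel of the stem is a non-high vowel (*vilwo*, *nijta*).
Since the last vowel of *wu* is /u/ (a high vowel), it takes -id, giving *wuid*.
*ipo*: last vowel = /o/, a non-high vowel → -e → *ipoe*.

wuid, ipoe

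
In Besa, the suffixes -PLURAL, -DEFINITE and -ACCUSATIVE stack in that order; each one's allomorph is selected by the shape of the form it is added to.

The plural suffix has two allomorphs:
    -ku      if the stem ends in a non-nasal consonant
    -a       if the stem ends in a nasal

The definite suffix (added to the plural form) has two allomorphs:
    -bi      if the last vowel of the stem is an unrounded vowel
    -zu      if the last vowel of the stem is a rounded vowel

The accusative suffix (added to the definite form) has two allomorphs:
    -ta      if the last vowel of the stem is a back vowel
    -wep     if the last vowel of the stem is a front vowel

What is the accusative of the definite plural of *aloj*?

alojkuzuta

*aloj*: final consonant = /j/, non-nasal → -ku → *alojku*.
Since the last vowel of the plural form *alojku* is /u/ (a rounded vowel), it takes -zu, giving *alojkuzu*.
The definite form *alojkuzu*: last vowel = /u/, a back vowel → -ta → *alojkuzuta*.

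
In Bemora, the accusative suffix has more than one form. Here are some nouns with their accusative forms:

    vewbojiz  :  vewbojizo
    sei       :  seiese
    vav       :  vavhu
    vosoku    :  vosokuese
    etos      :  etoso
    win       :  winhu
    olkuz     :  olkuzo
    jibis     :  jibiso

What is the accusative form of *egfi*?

egfiese

The pattern is sibilance of the final sound: -o when the stem ends in a sibilant (*vewbojiz*, *etos*, *olkuz*, *jibis*); -hu when the stem ends in a non-sibilant consonant (*vav*, *win*); -ese when the stem ends in a vowel (*sei*, *vosoku*).
Since the final sound of *egfi* is /i/ (a vowel), it takes -ese, giving *egfiese*.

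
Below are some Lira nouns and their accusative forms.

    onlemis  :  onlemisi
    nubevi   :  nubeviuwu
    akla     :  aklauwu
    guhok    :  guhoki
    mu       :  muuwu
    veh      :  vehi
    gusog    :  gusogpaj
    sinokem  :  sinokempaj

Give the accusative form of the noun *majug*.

majugpaj

The pattern is voicing of the final sound: -i when the stem ends in a voiceless consonant (*onlemis*, *guhok*, *veh*); -paj when the stem ends in a voiced consonant (*gusog*, *sinokem*); -uwu when the stem ends in a vowel (*nubevi*, *akla*, *mu*).
*majug*: final sound = /g/, a voiced consonant → -paj → *majugpaj*.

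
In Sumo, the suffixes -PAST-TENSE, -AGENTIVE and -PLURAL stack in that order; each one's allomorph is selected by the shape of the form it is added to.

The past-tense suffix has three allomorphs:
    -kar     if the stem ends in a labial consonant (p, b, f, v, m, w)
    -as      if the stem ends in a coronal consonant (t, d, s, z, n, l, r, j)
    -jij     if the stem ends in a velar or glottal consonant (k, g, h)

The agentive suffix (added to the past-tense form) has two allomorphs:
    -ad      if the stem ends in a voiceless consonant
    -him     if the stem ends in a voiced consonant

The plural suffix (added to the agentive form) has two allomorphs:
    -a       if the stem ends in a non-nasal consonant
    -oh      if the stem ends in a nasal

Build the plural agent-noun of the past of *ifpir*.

*ifpir*: final consonant = /r/, coronal → -as → *ifpiras*.
The past-tense form *ifpiras*: final consonant = /s/, voiceless → -ad → *ifpirasad*.
The agentive form *ifpirasad* — final consonant /d/ (non-nasal) → -a → *ifpirasada*.

ifpirasada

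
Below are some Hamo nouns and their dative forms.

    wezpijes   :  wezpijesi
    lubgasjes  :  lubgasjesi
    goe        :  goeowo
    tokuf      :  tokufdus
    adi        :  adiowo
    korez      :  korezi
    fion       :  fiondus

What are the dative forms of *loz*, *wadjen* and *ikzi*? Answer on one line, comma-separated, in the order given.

The suffix is conditioned by the final sound: -i when the stem ends in a sibilant (*wezpijes*, *lubgasjes*, *korez*); -dus when the stem ends in a non-sibilant consonant (*tokuf*, *fion*); -owo when the stem ends in a vowel (*goe*, *adi*).
*loz*: final sound = /z/, a sibilant → -i → *lozi*.
*wadjen*: final sound = /n/, a non-sibilant consonant → -dus → *wadjendus*.
The final sound of *ikzi* is /i/, which is a vowel, so the suffix is -owo, giving *ikziowo*.

lozi, wadjendus, ikziowo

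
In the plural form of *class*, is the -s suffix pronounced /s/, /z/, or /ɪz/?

/ɪz/

The stem *class* ends in a sibilant (/s, z, ʃ, ʒ, tʃ, dʒ/).
The plural suffix surfaces as /ɪz/ after sibilants, /s/ after other voiceless consonants, and /z/ after other voiced sounds.
So the plural -s on *class* is pronounced /ɪz/.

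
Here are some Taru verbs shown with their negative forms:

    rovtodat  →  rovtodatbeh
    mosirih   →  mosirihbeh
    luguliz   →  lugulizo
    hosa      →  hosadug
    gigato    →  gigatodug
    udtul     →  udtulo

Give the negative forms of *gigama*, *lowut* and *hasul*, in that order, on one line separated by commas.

gigamadug, lowutbeh, hasulo

Looking at the final sound of each stem: -beh when the stem ends in a voiceless consonant (*rovtodat*, *mosirih*); -o when the stem ends in a voiced consonant (*luguliz*, *udtul*); -dug when the stem ends in a vowel (*hosa*, *gigato*).
*gigama* — final sound /a/ (a vowel) → -dug → *gigamadug*.
*lowut*: final sound = /t/, a voiceless consonant → -beh → *lowutbeh*.
*hasul* — final sound /l/ (a voiced consonant) → -o → *hasulo*.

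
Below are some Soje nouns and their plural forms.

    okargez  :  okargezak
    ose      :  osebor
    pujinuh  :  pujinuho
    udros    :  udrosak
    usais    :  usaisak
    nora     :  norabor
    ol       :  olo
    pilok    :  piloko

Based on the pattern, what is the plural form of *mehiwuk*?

mehiwuko

Looking at the final sound of each stem: -ak when the stem ends in a sibilant (*okargez*, *udros*, *usais*); -o when the stem ends in a non-sibilant consonant (*pujinuh*, *ol*, *pilok*); -bor when the stem ends in a vowel (*ose*, *nora*).
*mehiwuk* — final sound /k/ (a non-sibilant consonant) → -o → *mehiwuko*.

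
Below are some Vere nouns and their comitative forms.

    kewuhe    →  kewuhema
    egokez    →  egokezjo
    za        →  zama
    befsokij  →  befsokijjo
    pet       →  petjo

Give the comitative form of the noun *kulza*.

The alternation tracks the final sound of the stem — -jo when the stem ends in a consonant (*egokez*, *befsokij*, *pet*); -ma when the stem ends in a vowel (*kewuhe*, *za*).
The final sound of *kulza* is /a/, which is a vowel, so the suffix is -ma, giving *kulzama*.

kulzama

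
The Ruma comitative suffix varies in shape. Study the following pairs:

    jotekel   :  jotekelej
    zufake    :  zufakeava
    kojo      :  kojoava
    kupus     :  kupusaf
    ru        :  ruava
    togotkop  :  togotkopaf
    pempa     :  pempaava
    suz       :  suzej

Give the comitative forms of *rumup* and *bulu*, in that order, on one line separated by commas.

rumupaf, buluava

Looking at the final sound of each stem: -af when the stem ends in a voiceless consonant (*kupus*, *togotkop*); -ej when the stem ends in a voiced consonant (*jotekel*, *suz*); -ava when the stem ends in a vowel (*zufake*, *kojo*, *ru*, *pempa*).
Since the final sound of *rumup* is /p/ (a voiceless consonant), it takes -af, giving *rumupaf*.
The final sound of *bulu* is /u/, which is a vowel, so the suffix is -ava, giving *buluava*.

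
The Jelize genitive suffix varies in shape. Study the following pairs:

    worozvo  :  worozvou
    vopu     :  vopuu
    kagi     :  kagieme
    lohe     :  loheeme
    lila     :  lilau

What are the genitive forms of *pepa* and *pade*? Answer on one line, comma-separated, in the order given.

Looking at the last vowel of each stem: -eme when the last vowel of the stem is a front vowel (*kagi*, *lohe*); -u when the last vowel of the stem is a back vowel (*worozvo*, *vopu*, *lila*).
*pepa* — last vowel /a/ (a back vowel) → -u → *pepau*.
*pade* — last vowel /e/ (a front vowel) → -eme → *padeeme*.

pepau, padeeme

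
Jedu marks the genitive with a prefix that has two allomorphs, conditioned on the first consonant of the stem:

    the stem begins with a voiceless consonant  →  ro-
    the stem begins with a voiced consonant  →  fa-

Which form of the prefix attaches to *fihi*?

ro-

*fihi*: first consonant = /f/, voiceless → ro-.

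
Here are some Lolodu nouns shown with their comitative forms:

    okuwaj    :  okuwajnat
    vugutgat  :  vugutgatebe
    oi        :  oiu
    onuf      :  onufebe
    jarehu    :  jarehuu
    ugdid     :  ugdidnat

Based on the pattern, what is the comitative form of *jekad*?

jekadnat

The suffix is conditioned by the final sound: -ebe when the stem ends in a voiceless consonant (*vugutgat*, *onuf*); -nat when the stem ends in a voiced consonant (*okuwaj*, *ugdid*); -u when the stem ends in a vowel (*oi*, *jarehu*).
Since the final sound of *jekad* is /d/ (a voiced consonant), it takes -nat, giving *jekadnat*.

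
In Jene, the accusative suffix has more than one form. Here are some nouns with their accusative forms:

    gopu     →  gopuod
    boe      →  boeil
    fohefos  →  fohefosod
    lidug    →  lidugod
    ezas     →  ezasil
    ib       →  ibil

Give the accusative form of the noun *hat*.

hatil

The suffix is conditioned by the last vowel: -od when the last vowel of the stem is a rounded vowel (*gopu*, *fohefos*, *lidug*); -il when the last vowel of the stem is an unrounded vowel (*boe*, *ezas*, *ib*).
*hat* — last vowel /a/ (an unrounded vowel) → -il → *hatil*.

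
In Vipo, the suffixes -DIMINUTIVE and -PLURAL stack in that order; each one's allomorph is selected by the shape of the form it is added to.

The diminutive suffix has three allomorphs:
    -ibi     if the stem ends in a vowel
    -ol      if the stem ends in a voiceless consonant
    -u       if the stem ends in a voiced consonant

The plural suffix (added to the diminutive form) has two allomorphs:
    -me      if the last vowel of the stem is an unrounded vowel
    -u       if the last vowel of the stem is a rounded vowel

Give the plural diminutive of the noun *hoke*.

hokeibime

The final sound of *hoke* is /e/, which is a vowel, so the diminutive suffix is -ibi, giving *hokeibi*.
The diminutive form *hokeibi*: last vowel = /i/, an unrounded vowel → -me → *hokeibime*.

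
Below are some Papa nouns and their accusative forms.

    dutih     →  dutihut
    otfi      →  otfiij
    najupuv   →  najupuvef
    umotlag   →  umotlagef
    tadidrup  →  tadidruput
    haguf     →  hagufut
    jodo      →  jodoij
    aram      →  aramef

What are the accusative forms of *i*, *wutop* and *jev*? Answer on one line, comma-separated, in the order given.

Looking at the final sound of each stem: -ut when the stem ends in a voiceless consonant (*dutih*, *tadidrup*, *haguf*); -ef when the stem ends in a voiced consonant (*najupuv*, *umotlag*, *aram*); -ij when the stem ends in a vowel (*otfi*, *jodo*).
The final sound of *i* is /i/, which is a vowel, so the suffix is -ij, giving *iij*.
*wutop* — final sound /p/ (a voiceless consonant) → -ut → *wutoput*.
The final sound of *jev* is /v/, which is a voiced consonant, so the suffix is -ef, giving *jevef*.

iij, wutoput, jevef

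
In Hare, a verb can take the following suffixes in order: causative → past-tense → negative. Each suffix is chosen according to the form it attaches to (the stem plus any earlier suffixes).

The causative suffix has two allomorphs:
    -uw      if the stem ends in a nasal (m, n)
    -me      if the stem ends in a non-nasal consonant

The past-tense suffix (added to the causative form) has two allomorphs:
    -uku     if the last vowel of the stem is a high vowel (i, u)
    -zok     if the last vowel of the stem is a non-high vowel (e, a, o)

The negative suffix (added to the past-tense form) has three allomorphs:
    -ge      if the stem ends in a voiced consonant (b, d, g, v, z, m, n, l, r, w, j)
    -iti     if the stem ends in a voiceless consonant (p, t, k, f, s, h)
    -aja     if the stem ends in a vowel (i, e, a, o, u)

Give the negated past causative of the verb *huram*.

The final consonant of *huram* is /m/, which is a nasal, so the causative suffix is -uw, giving *huramuw*.
The last vowel of the causative form *huramuw* is /u/, which is a high vowel, so the past-tense suffix is -uku, giving *huramuwuku*.
The final sound of the past-tense form *huramuwuku* is /u/, which is a vowel, so the negative suffix is -aja, giving *huramuwukuaja*.

huramuwukuaja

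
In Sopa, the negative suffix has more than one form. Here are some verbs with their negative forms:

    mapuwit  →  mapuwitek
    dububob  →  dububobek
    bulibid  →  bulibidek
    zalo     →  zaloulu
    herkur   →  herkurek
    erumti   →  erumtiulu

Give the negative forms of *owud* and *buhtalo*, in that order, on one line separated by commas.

Looking at the final sound of each stem: -ek when the stem ends in a consonant (*mapuwit*, *dububob*, *bulibid*, *herkur*); -ulu when the stem ends in a vowel (*zalo*, *erumti*).
The final sound of *owud* is /d/, which is a consonant, so the suffix is -ek, giving *owudek*.
The final sound of *buhtalo* is /o/, which is a vowel, so the suffix is -ulu, giving *buhtaloulu*.

owudek, buhtaloulu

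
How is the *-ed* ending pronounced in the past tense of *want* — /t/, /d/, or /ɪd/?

/ɪd/

The stem *want* ends in /t/ or /d/.
The -ed suffix is realized as /ɪd/ after /t, d/; as /t/ after other voiceless consonants; and as /d/ after other voiced sounds.
So -ed on *want* is pronounced /ɪd/.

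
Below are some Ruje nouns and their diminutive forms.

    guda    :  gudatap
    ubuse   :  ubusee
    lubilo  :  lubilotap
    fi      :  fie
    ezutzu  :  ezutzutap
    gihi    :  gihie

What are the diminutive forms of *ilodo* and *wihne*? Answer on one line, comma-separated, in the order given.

The suffix is conditioned by the last vowel: -e when the last vowel of the stem is a front vowel (*ubuse*, *fi*, *gihi*); -tap when the last vowel of the stem is a back vowel (*guda*, *lubilo*, *ezutzu*).
Since the last vowel of *ilodo* is /o/ (a back vowel), it takes -tap, giving *ilodotap*.
The last vowel of *wihne* is /e/, which is a front vowel, so the suffix is -e, giving *wihnee*.

ilodotap, wihnee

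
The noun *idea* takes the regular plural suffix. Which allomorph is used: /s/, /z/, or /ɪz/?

/z/

The stem *idea* ends in a voiced non-sibilant sound.
The plural suffix surfaces as /ɪz/ after sibilants, /s/ after other voiceless consonants, and /z/ after other voiced sounds.
So the plural -s on *idea* is pronounced /z/.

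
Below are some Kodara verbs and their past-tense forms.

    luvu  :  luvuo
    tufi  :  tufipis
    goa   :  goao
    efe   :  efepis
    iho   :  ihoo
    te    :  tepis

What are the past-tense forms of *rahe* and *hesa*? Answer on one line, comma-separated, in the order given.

rahepis, hesao

The suffix is conditioned by the last vowel: -pis when the last vowel of the stem is a front vowel (*tufi*, *efe*, *te*); -o when the last vowel of the stem is a back vowel (*luvu*, *goa*, *iho*).
*rahe*: last vowel = /e/, a front vowel → -pis → *rahepis*.
*hesa* — last vowel /a/ (a back vowel) → -o → *hesao*.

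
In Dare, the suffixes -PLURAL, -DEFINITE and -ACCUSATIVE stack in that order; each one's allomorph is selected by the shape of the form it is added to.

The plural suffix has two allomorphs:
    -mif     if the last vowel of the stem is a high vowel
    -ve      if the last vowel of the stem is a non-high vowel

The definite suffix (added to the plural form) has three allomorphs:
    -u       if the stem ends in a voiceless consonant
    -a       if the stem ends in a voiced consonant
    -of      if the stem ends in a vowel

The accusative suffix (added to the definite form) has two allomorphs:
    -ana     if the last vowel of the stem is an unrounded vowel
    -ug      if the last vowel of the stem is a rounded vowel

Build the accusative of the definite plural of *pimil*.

*pimil*: last vowel = /i/, a high vowel → -mif → *pimilmif*.
Since the final sound of the plural form *pimilmif* is /f/ (a voiceless consonant), it takes -u, giving *pimilmifu*.
The definite form *pimilmifu* — last vowel /u/ (a rounded vowel) → -ug → *pimilmifuug*.

pimilmifuug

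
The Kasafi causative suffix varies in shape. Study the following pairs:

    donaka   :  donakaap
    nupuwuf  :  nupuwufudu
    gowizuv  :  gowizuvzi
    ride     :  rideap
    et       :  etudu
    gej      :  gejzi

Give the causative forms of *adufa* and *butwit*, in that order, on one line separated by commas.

The alternation tracks the final sound of the stem — -udu when the stem ends in a voiceless consonant (*nupuwuf*, *et*); -zi when the stem ends in a voiced consonant (*gowizuv*, *gej*); -ap when the stem ends in a vowel (*donaka*, *ride*).
*adufa*: final sound = /a/, a vowel → -ap → *adufaap*.
The final sound of *butwit* is /t/, which is a voiceless consonant, so the suffix is -udu, giving *butwitudu*.

adufaap, butwitudu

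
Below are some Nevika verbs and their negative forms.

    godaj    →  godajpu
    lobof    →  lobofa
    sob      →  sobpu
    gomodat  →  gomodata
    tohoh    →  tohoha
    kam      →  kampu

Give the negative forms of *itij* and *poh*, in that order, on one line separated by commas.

itijpu, poha

The alternation tracks the final consonant of the stem — -a when the stem ends in a voiceless consonant (*lobof*, *gomodat*, *tohoh*); -pu when the stem ends in a voiced consonant (*godaj*, *sob*, *kam*).
*itij*: final consonant = /j/, voiced → -pu → *itijpu*.
*poh*: final consonant = /h/, voiceless → -a → *poha*.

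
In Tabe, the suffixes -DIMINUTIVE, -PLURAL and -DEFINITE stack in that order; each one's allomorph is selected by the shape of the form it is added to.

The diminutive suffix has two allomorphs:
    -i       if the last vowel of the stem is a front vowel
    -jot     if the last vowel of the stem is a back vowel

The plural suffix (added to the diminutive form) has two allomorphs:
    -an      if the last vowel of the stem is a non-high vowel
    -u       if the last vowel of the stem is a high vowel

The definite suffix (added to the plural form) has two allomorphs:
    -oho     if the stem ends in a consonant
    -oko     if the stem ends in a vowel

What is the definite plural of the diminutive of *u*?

ujotanoho

Since the last vowel of *u* is /u/ (a back vowel), it takes -jot, giving *ujot*.
The diminutive form *ujot* — last vowel /o/ (a non-high vowel) → -an → *ujotan*.
The final sound of the plural form *ujotan* is /n/, which is a consonant, so the definite suffix is -oho, giving *ujotanoho*.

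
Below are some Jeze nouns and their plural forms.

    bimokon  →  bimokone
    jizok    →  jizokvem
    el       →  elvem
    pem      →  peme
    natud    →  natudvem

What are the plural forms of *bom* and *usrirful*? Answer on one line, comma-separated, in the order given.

Looking at the final consonant of each stem: -e when the stem ends in a nasal (*bimokon*, *pem*); -vem when the stem ends in a non-nasal consonant (*jizok*, *el*, *natud*).
*bom* — final consonant /m/ (a nasal) → -e → *bome*.
*usrirful* — final consonant /l/ (non-nasal) → -vem → *usrirfulvem*.

bome, usrirfulvem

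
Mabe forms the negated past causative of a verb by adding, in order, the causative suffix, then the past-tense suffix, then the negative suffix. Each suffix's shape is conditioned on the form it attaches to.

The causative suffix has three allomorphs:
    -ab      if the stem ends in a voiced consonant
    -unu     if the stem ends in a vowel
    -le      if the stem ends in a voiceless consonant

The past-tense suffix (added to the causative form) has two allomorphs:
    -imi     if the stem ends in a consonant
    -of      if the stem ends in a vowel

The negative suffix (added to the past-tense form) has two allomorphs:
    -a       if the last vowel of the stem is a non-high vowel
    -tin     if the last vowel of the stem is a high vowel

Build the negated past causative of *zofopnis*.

zofopnisleofa

*zofopnis* — final sound /s/ (a voiceless consonant) → -le → *zofopnisle*.
The final sound of the causative form *zofopnisle* is /e/, which is a vowel, so the past-tense suffix is -of, giving *zofopnisleof*.
The past-tense form *zofopnisleof* — last vowel /o/ (a non-high vowel) → -a → *zofopnisleofa*.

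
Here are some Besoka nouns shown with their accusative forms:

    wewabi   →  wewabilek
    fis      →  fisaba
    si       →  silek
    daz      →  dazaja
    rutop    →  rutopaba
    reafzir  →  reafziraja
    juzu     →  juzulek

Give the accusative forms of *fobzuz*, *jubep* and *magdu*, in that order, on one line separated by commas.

The suffix is conditioned by the final sound: -aba when the stem ends in a voiceless consonant (*fis*, *rutop*); -aja when the stem ends in a voiced consonant (*daz*, *reafzir*); -lek when the stem ends in a vowel (*wewabi*, *si*, *juzu*).
Since the final sound of *fobzuz* is /z/ (a voiced consonant), it takes -aja, giving *fobzuzaja*.
*jubep* — final sound /p/ (a voiceless consonant) → -aba → *jubepaba*.
*magdu*: final sound = /u/, a vowel → -lek → *magdulek*.

fobzuzaja, jubepaba, magdulek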